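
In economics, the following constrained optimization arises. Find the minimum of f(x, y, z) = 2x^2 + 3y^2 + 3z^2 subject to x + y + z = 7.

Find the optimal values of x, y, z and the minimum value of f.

Using Lagrange multipliers on f = 2x^2 + 3y^2 + 3z^2 with constraint x + y + z = 7:
Conditions: 2*2*x = lambda, 2*3*y = lambda, 2*3*z = lambda
So x = lambda/4, y = lambda/6, z = lambda/6
Substituting into constraint: lambda * (7/12) = 7
lambda = 12
x = 3, y = 2, z = 2
Minimum value = 42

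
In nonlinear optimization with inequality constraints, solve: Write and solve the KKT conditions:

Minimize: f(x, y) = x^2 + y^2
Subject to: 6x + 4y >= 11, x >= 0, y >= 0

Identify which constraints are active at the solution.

KKT conditions for min x^2 + y^2 s.t. 6x + 4y >= 11, x >= 0, y >= 0:
Stationarity: 2x = mu*6 + mu_x, 2y = mu*4 + mu_y, with mu, mu_x, mu_y >= 0
Complementary slackness: mu*(6x + 4y - 11) = 0, mu_x*x = 0, mu_y*y = 0
(0, 0) is infeasible (6*0 + 4*0 < 11), so if mu = 0 stationarity would force x = mu_x/2 >= 0, y = mu_y/2 >= 0 with mu_x*x = mu_y*y = 0, i.e. x = y = 0: contradiction. Hence mu > 0 and 6x + 4y = 11 is active.
Try x > 0, y > 0 (so mu_x = mu_y = 0): x = 6*mu/2, y = 4*mu/2
Substitute: 6*(6*mu/2) + 4*(4*mu/2) = 11
  mu*52/2 = 11 => mu = 11/26
x* = 33/26 > 0, y* = 11/13 > 0, consistent with mu_x = mu_y = 0.
f is convex and the constraints are linear, so this KKT point is the global minimum.
f* = 121/52
Active constraints: 6x + 4y >= 11 (holds with equality, mu = 11/26 > 0); x >= 0 and y >= 0 are inactive (mu_x = mu_y = 0).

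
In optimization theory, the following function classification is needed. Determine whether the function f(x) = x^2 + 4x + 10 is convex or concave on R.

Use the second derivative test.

f(x) = x^2 + 4x + 10
f'(x) = 2x + 4
f''(x) = 2
Since f''(x) = 2 > 0 for all x, f is convex on R.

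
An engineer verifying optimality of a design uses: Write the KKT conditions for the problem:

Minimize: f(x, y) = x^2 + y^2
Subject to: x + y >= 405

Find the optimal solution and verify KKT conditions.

KKT conditions for min x^2 + y^2 s.t. x + y >= 405:
Stationarity: 2x = mu, 2y = mu
So x = y = mu/2.
Complementary slackness: mu*(x + y - 405) = 0
Primal feasibility: x + y >= 405; dual feasibility: mu >= 0
If mu = 0 then x = y = 0, but 0 + 0 < 405 is infeasible, so the constraint is active.
Constraint active: x + y = 2*(mu/2) = 405 => mu = 405
x = y = 405/2, f = 164025/2
Verify: stationarity 2*(405/2) = 405 = mu; primal 405/2 + 405/2 = 405 >= 405; dual mu = 405 >= 0; complementary slackness 405*(405 - 405) = 0. All KKT conditions hold.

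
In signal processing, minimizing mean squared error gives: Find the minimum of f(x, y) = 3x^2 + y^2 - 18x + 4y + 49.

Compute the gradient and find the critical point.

f(x,y) = 3x^2 + y^2 - 18x + 4y + 49
df/dx = 6x + (-18) = 0  =>  x = 3
df/dy = 2y + (4) = 0  =>  y = -2
f(3, -2) = 3*(3)^2 + 1*(-2)^2 + -18*(3) + 4*(-2) + 49 = 18
Hessian is diagonal with entries 6, 2 > 0, so this is a minimum.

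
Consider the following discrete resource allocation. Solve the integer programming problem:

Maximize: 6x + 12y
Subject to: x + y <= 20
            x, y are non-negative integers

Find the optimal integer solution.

Objective: 6x + 12y, constraint: x + y <= 20
Coefficient of y is 12 > coefficient of x is 6, so allocate the entire budget to y.
Optimal: x = 0, y = 20, value = 240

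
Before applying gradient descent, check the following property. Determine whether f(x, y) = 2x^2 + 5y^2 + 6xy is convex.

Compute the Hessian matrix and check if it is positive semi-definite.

f(x,y) = 2x^2 + 5y^2 + 6xy
Hessian H = [[4, 6], [6, 10]]
trace(H) = 14, det(H) = 4
Eigenvalues: (14 +/- sqrt(180)) / 2 = 13.71, 0.2918
Since both eigenvalues > 0, f is convex.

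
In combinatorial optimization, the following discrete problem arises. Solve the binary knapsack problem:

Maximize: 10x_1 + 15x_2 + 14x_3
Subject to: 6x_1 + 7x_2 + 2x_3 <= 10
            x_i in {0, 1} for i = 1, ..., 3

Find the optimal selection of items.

Items: item 1 (v=10, w=6), item 2 (v=15, w=7), item 3 (v=14, w=2)
Capacity: 10
Checking all 8 subsets (w = total weight, v = total value):
  {}: w = 0, v = 0
  {1}: w = 6, v = 10
  {2}: w = 7, v = 15
  {3}: w = 2, v = 14
  {1, 2}: w = 13 > 10, infeasible
  {1, 3}: w = 8, v = 24
  {2, 3}: w = 9, v = 29
  {1, 2, 3}: w = 15 > 10, infeasible
Best feasible subset: items [2, 3]
Total weight: 9 <= 10, total value: 29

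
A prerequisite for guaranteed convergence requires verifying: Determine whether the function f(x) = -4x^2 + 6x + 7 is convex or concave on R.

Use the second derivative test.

f(x) = -4x^2 + 6x + 7
f'(x) = -8x + 6
f''(x) = -8
Since f''(x) = -8 < 0 for all x, f is concave on R.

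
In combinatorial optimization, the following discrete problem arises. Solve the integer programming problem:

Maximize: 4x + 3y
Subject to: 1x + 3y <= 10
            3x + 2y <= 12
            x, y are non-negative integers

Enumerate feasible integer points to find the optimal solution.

Constraint 1: 1x + 3y <= 10
Constraint 2: 3x + 2y <= 12
Feasible x range (need y >= 0): 0 <= x <= min(10/1, 12/3) => x in {0, ..., 4}.
Enumerate feasible integer points row by row (the coefficient of y is 3 > 0, so for each x the largest feasible y gives the best value):
  x = 0: y <= min((10 - 1*0)/3, (12 - 3*0)/2) => y in {0, ..., 3}; best 4*0 + 3*3 = 9
  x = 1: y <= min((10 - 1*1)/3, (12 - 3*1)/2) => y in {0, ..., 3}; best 4*1 + 3*3 = 13
  x = 2: y <= min((10 - 1*2)/3, (12 - 3*2)/2) => y in {0, ..., 2}; best 4*2 + 3*2 = 14
  x = 3: y <= min((10 - 1*3)/3, (12 - 3*3)/2) => y in {0, ..., 1}; best 4*3 + 3*1 = 15
  x = 4: y <= min((10 - 1*4)/3, (12 - 3*4)/2) => y in {0}; best 4*4 + 3*0 = 16
The maximum 4x + 3y = 16 is achieved at x = 4, y = 0.
Check: 1*4 + 3*0 = 4 <= 10 and 3*4 + 2*0 = 12 <= 12.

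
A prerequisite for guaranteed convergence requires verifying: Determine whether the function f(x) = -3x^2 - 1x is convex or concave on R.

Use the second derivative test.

f(x) = -3x^2 - 1x
f'(x) = -6x - 1
f''(x) = -6
Since f''(x) = -6 < 0 for all x, f is concave on R.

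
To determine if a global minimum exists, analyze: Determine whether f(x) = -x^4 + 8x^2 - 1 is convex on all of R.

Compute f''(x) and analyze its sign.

f(x) = -x^4 + 8x^2 - 1
f'(x) = -4x^3 + 16x
f''(x) = -12x^2 + 16
f''(x) = -12x^2 + 16 -> -inf as |x| -> inf
Therefore, f is not globally convex on R.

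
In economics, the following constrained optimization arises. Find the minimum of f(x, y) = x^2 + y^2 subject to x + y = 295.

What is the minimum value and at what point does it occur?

Substitute y = 295 - x into f(x,y) = x^2 + y^2:
g(x) = x^2 + (295 - x)^2 = 2x^2 - 590x + 87025
g'(x) = 4x - 590 = 0  =>  x = 295/2
y = 295 - 295/2 = 295/2
Minimum value = (295/2)^2 + (295/2)^2 = 87025/2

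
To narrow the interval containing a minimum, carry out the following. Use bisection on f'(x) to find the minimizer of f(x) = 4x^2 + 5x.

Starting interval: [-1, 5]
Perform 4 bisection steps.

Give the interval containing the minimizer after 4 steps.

Finding critical point of f(x) = 4x^2 + 5x using bisection on f'(x) = 8x + 5.
f'(x) = 0 when x = -5/8.
Starting interval: [-1, 5]
Step 1: mid = 2, f'(mid) = 21, new interval = [-1, 2]
Step 2: mid = 1/2, f'(mid) = 9, new interval = [-1, 1/2]
Step 3: mid = -1/4, f'(mid) = 3, new interval = [-1, -1/4]
Step 4: mid = -5/8, f'(mid) = 0, new interval = [-5/8, -5/8]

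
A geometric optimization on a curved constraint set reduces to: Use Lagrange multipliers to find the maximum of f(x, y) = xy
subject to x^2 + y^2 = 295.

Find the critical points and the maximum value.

Lagrange conditions: y = 2*lambda*x and x = 2*lambda*y
If x = 0 then y = 0, violating the constraint, so x, y != 0.
Dividing: y/x = x/y => x^2 = y^2 => y = x or y = -x
Constraint: 2x^2 = 295 => x^2 = 295/2 => x = +/-sqrt(295/2)
Critical points: (sqrt(295/2), sqrt(295/2)), (-sqrt(295/2), -sqrt(295/2)), (sqrt(295/2), -sqrt(295/2)), (-sqrt(295/2), sqrt(295/2))
  y = x:  xy = x^2 = 295/2  at (sqrt(295/2), sqrt(295/2)) and (-sqrt(295/2), -sqrt(295/2))
  y = -x: xy = -x^2 = -295/2 at (sqrt(295/2), -sqrt(295/2)) and (-sqrt(295/2), sqrt(295/2))
Maximum xy = 295/2 at (sqrt(295/2), sqrt(295/2)) and (-sqrt(295/2), -sqrt(295/2))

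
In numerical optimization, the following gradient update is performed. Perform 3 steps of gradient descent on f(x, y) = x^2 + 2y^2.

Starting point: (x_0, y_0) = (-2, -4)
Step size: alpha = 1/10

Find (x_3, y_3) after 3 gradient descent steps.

f(x,y) = x^2 + 2y^2
grad_x = 2x + 0y, grad_y = 4y + 0x
Step 1: grad = (-4, -16), (-8/5, -12/5)
Step 2: grad = (-16/5, -48/5), (-32/25, -36/25)
Step 3: grad = (-64/25, -144/25), (-128/125, -108/125)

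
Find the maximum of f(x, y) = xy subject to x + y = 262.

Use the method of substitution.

Substitute y = 262 - x into f(x,y) = xy:
g(x) = x(262 - x) = 262x - x^2
g'(x) = 262 - 2x = 0  =>  x = 131
y = 262 - 131 = 131
Maximum value = 131 * 131 = 17161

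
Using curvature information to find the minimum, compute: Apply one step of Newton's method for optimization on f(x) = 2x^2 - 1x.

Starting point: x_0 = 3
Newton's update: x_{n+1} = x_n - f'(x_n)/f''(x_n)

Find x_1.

f(x) = 2x^2 - 1x
f'(x) = 4x + (-1), f''(x) = 4
Newton step: x_1 = x_0 - f'(x_0)/f''(x_0)
f'(3) = 11
x_1 = 3 - 11/4 = 1/4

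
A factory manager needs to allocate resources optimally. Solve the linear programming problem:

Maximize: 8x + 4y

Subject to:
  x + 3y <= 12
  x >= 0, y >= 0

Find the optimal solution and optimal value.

The feasible region has vertices at [(0, 0), (12, 0), (0, 4)].
Checking objective 8x + 4y at each vertex:
  (0, 0): 8*0 + 4*0 = 0
  (12, 0): 8*12 + 4*0 = 96
  (0, 4): 8*0 + 4*4 = 16
Maximum is 96 at (12, 0).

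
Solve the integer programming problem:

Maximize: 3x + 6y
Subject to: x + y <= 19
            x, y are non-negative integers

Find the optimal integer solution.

Objective: 3x + 6y, constraint: x + y <= 19
Coefficient of y is 6 > coefficient of x is 3, so allocate the entire budget to y.
Optimal: x = 0, y = 19, value = 114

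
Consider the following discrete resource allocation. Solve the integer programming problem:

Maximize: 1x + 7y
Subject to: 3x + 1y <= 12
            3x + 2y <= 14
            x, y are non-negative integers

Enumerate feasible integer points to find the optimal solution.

Constraint 1: 3x + 1y <= 12
Constraint 2: 3x + 2y <= 14
Feasible x range (need y >= 0): 0 <= x <= min(12/3, 14/3) => x in {0, ..., 4}.
Enumerate feasible integer points row by row (the coefficient of y is 7 > 0, so for each x the largest feasible y gives the best value):
  x = 0: y <= min((12 - 3*0)/1, (14 - 3*0)/2) => y in {0, ..., 7}; best 1*0 + 7*7 = 49
  x = 1: y <= min((12 - 3*1)/1, (14 - 3*1)/2) => y in {0, ..., 5}; best 1*1 + 7*5 = 36
  x = 2: y <= min((12 - 3*2)/1, (14 - 3*2)/2) => y in {0, ..., 4}; best 1*2 + 7*4 = 30
  x = 3: y <= min((12 - 3*3)/1, (14 - 3*3)/2) => y in {0, ..., 2}; best 1*3 + 7*2 = 17
  x = 4: y <= min((12 - 3*4)/1, (14 - 3*4)/2) => y in {0}; best 1*4 + 7*0 = 4
The maximum 1x + 7y = 49 is achieved at x = 0, y = 7.
Check: 3*0 + 1*7 = 7 <= 12 and 3*0 + 2*7 = 14 <= 14.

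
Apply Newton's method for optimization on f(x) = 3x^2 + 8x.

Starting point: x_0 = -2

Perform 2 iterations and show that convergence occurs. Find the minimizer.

f(x) = 3x^2 + 8x, f'(x) = 6x + (8), f''(x) = 6
Step 1: f'(-2) = -4, x_1 = -2 - -4/6 = -4/3
Step 2: f'(-4/3) = 0, x_2 = -4/3 (converged)
Newton's method converges in 1 step for quadratics.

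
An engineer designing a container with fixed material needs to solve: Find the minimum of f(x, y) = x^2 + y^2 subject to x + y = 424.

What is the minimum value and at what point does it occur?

Substitute y = 424 - x into f(x,y) = x^2 + y^2:
g(x) = x^2 + (424 - x)^2 = 2x^2 - 848x + 179776
g'(x) = 4x - 848 = 0  =>  x = 212
y = 424 - 212 = 212
Minimum value = 212^2 + 212^2 = 89888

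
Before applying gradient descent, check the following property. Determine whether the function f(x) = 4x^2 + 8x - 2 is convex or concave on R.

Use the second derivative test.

f(x) = 4x^2 + 8x - 2
f'(x) = 8x + 8
f''(x) = 8
Since f''(x) = 8 > 0 for all x, f is convex on R.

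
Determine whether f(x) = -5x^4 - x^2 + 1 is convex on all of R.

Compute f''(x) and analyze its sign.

f(x) = -5x^4 - x^2 + 1
f'(x) = -20x^3 + -2x
f''(x) = -60x^2 + -2
f''(x) = -60x^2 + -2 <= -2 < 0 for all x
Therefore, f is concave on R.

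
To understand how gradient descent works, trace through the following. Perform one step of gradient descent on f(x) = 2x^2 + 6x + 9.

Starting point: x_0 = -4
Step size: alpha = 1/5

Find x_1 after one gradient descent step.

f(x) = 2x^2 + 6x + 9
f'(x) = 4x + 6
f'(-4) = 4*-4 + (6) = -10
x_1 = x_0 - alpha * f'(x_0) = -4 - 1/5 * -10 = -2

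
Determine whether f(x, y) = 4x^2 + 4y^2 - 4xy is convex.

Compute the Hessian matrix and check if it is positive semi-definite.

f(x,y) = 4x^2 + 4y^2 - 4xy
Hessian H = [[8, -4], [-4, 8]]
trace(H) = 16, det(H) = 48
Eigenvalues: (16 +/- sqrt(64)) / 2 = 12, 4
Since both eigenvalues > 0, f is convex.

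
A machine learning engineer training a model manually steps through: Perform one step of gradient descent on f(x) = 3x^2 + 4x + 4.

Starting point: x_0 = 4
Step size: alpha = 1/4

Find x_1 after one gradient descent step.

f(x) = 3x^2 + 4x + 4
f'(x) = 6x + 4
f'(4) = 6*4 + (4) = 28
x_1 = x_0 - alpha * f'(x_0) = 4 - 1/4 * 28 = -3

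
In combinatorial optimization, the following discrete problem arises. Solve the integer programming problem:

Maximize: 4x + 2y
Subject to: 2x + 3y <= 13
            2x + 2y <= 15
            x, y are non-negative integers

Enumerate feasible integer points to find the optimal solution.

Constraint 1: 2x + 3y <= 13
Constraint 2: 2x + 2y <= 15
Feasible x range (need y >= 0): 0 <= x <= min(13/2, 15/2) => x in {0, ..., 6}.
Enumerate feasible integer points row by row (the coefficient of y is 2 > 0, so for each x the largest feasible y gives the best value):
  x = 0: y <= min((13 - 2*0)/3, (15 - 2*0)/2) => y in {0, ..., 4}; best 4*0 + 2*4 = 8
  x = 1: y <= min((13 - 2*1)/3, (15 - 2*1)/2) => y in {0, ..., 3}; best 4*1 + 2*3 = 10
  x = 2: y <= min((13 - 2*2)/3, (15 - 2*2)/2) => y in {0, ..., 3}; best 4*2 + 2*3 = 14
  x = 3: y <= min((13 - 2*3)/3, (15 - 2*3)/2) => y in {0, ..., 2}; best 4*3 + 2*2 = 16
  x = 4: y <= min((13 - 2*4)/3, (15 - 2*4)/2) => y in {0, ..., 1}; best 4*4 + 2*1 = 18
  x = 5: y <= min((13 - 2*5)/3, (15 - 2*5)/2) => y in {0, ..., 1}; best 4*5 + 2*1 = 22
  x = 6: y <= min((13 - 2*6)/3, (15 - 2*6)/2) => y in {0}; best 4*6 + 2*0 = 24
The maximum 4x + 2y = 24 is achieved at x = 6, y = 0.
Check: 2*6 + 3*0 = 12 <= 13 and 2*6 + 2*0 = 12 <= 15.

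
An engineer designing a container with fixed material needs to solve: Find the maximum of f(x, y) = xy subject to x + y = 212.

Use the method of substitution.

Substitute y = 212 - x into f(x,y) = xy:
g(x) = x(212 - x) = 212x - x^2
g'(x) = 212 - 2x = 0  =>  x = 106
y = 212 - 106 = 106
Maximum value = 106 * 106 = 11236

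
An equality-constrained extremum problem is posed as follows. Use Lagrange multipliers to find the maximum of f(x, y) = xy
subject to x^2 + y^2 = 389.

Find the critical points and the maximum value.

Lagrange conditions: y = 2*lambda*x and x = 2*lambda*y
If x = 0 then y = 0, violating the constraint, so x, y != 0.
Dividing: y/x = x/y => x^2 = y^2 => y = x or y = -x
Constraint: 2x^2 = 389 => x^2 = 389/2 => x = +/-sqrt(389/2)
Critical points: (sqrt(389/2), sqrt(389/2)), (-sqrt(389/2), -sqrt(389/2)), (sqrt(389/2), -sqrt(389/2)), (-sqrt(389/2), sqrt(389/2))
  y = x:  xy = x^2 = 389/2  at (sqrt(389/2), sqrt(389/2)) and (-sqrt(389/2), -sqrt(389/2))
  y = -x: xy = -x^2 = -389/2 at (sqrt(389/2), -sqrt(389/2)) and (-sqrt(389/2), sqrt(389/2))
Maximum xy = 389/2 at (sqrt(389/2), sqrt(389/2)) and (-sqrt(389/2), -sqrt(389/2))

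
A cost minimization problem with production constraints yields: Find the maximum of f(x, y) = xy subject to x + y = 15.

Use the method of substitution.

Substitute y = 15 - x into f(x,y) = xy:
g(x) = x(15 - x) = 15x - x^2
g'(x) = 15 - 2x = 0  =>  x = 15/2
y = 15 - 15/2 = 15/2
Maximum value = (15/2) * (15/2) = 225/4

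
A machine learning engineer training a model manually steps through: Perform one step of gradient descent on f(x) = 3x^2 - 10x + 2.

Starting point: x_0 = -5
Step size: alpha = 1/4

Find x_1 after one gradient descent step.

f(x) = 3x^2 - 10x + 2
f'(x) = 6x - 10
f'(-5) = 6*-5 + (-10) = -40
x_1 = x_0 - alpha * f'(x_0) = -5 - 1/4 * -40 = 5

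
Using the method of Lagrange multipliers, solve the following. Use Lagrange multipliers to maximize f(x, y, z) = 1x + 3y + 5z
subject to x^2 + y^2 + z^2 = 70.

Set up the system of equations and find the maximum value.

Lagrange conditions: 1 = 2*lambda*x, 3 = 2*lambda*y, 5 = 2*lambda*z
So x:1 = y:3 = z:5, i.e. x = 1t, y = 3t, z = 5t
Constraint: t^2*(1^2 + 3^2 + 5^2) = 70
  t^2 * 35 = 70  =>  t = sqrt(2)
Maximum = 1*1t + 3*3t + 5*5t = 35*sqrt(2) = sqrt(2450)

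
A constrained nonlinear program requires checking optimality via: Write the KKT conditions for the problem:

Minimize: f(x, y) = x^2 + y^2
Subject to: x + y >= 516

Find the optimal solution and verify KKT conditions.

KKT conditions for min x^2 + y^2 s.t. x + y >= 516:
Stationarity: 2x = mu, 2y = mu
So x = y = mu/2.
Complementary slackness: mu*(x + y - 516) = 0
Primal feasibility: x + y >= 516; dual feasibility: mu >= 0
If mu = 0 then x = y = 0, but 0 + 0 < 516 is infeasible, so the constraint is active.
Constraint active: x + y = 2*(mu/2) = 516 => mu = 516
x = y = 258, f = 133128
Verify: stationarity 2*258 = 516 = mu; primal 258 + 258 = 516 >= 516; dual mu = 516 >= 0; complementary slackness 516*(516 - 516) = 0. All KKT conditions hold.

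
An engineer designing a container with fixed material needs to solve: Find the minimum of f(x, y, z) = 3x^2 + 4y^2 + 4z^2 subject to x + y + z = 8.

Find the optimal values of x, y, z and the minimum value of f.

Using Lagrange multipliers on f = 3x^2 + 4y^2 + 4z^2 with constraint x + y + z = 8:
Conditions: 2*3*x = lambda, 2*4*y = lambda, 2*4*z = lambda
So x = lambda/6, y = lambda/8, z = lambda/8
Substituting into constraint: lambda * (5/12) = 8
lambda = 96/5
x = 16/5, y = 12/5, z = 12/5
Minimum value = 384/5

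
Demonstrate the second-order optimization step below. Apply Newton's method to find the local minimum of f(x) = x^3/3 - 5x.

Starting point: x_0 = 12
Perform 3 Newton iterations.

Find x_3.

f(x) = x^3/3 - 5x
f'(x) = x^2 - 5, f''(x) = 2x
Newton update: x_{n+1} = x_n - (x_n^2 - 5)/(2*x_n)
Step 1: x_0 = 12, f'=139, f''=24, x_1 = 149/24
Step 2: x_1 = 149/24, f'=19321/576, f''=149/12, x_2 = 25081/7152
Step 3: x_2 = 25081/7152, f'=373301041/51151104, f''=25081/3576, x_3 = 884812081/358758624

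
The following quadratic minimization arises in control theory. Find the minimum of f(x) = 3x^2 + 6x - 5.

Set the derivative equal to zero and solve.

f(x) = 3x^2 + 6x - 5
f'(x) = 6x + (6) = 0
x = -6/6 = -1
f(-1) = -8
Since f''(x) = 6 > 0, this is a minimum.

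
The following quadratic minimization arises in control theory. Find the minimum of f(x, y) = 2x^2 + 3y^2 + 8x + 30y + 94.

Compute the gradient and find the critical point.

f(x,y) = 2x^2 + 3y^2 + 8x + 30y + 94
df/dx = 4x + (8) = 0  =>  x = -2
df/dy = 6y + (30) = 0  =>  y = -5
f(-2, -5) = 2*(-2)^2 + 3*(-5)^2 + 8*(-2) + 30*(-5) + 94 = 11
Hessian is diagonal with entries 4, 6 > 0, so this is a minimum.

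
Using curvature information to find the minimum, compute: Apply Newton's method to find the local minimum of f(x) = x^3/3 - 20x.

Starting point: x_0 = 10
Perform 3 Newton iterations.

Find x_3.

f(x) = x^3/3 - 20x
f'(x) = x^2 - 20, f''(x) = 2x
Newton update: x_{n+1} = x_n - (x_n^2 - 20)/(2*x_n)
Step 1: x_0 = 10, f'=80, f''=20, x_1 = 6
Step 2: x_1 = 6, f'=16, f''=12, x_2 = 14/3
Step 3: x_2 = 14/3, f'=16/9, f''=28/3, x_3 = 94/21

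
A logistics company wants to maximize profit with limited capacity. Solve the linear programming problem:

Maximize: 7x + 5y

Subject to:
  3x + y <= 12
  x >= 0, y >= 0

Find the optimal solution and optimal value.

The feasible region has vertices at [(0, 0), (4, 0), (0, 12)].
Checking objective 7x + 5y at each vertex:
  (0, 0): 7*0 + 5*0 = 0
  (4, 0): 7*4 + 5*0 = 28
  (0, 12): 7*0 + 5*12 = 60
Maximum is 60 at (0, 12).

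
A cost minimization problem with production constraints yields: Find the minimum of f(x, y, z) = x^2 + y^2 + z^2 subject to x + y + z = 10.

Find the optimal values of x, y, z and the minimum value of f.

Using Lagrange multipliers on f = x^2 + y^2 + z^2 with constraint x + y + z = 10:
Conditions: 2*1*x = lambda, 2*1*y = lambda, 2*1*z = lambda
So x = lambda/2, y = lambda/2, z = lambda/2
Substituting into constraint: lambda * (3/2) = 10
lambda = 20/3
x = 10/3, y = 10/3, z = 10/3
Minimum value = 100/3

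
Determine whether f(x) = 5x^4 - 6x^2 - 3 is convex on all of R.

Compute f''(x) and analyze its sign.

f(x) = 5x^4 - 6x^2 - 3
f'(x) = 20x^3 + -12x
f''(x) = 60x^2 + -12
f''(0) = -12 < 0, so not convex near x = 0
Therefore, f is not globally convex on R.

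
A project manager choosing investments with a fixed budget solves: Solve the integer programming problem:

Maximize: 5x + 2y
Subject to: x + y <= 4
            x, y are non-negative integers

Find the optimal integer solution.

Objective: 5x + 2y, constraint: x + y <= 4
Coefficient of x is 5 >= coefficient of y is 2, so allocate the entire budget to x.
Optimal: x = 4, y = 0, value = 20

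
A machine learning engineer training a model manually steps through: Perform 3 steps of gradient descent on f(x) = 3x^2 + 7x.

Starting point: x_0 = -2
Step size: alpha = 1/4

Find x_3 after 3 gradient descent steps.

f(x) = 3x^2 + 7x, f'(x) = 6x + (7)
Step 1: f'(-2) = -5, x_1 = -2 - 1/4 * -5 = -3/4
Step 2: f'(-3/4) = 5/2, x_2 = -3/4 - 1/4 * 5/2 = -11/8
Step 3: f'(-11/8) = -5/4, x_3 = -11/8 - 1/4 * -5/4 = -17/16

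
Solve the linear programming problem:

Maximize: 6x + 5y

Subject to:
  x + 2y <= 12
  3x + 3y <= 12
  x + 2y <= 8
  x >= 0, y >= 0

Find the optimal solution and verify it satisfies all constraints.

Feasible vertices: (0, 0), (0, 4), (4, 0)
Objective 6x + 5y at each vertex:
  (0, 0): 0
  (0, 4): 20
  (4, 0): 24
Maximum is 24 at (4, 0).
Verify constraints at (x, y) = (4, 0):
  1*4 + 2*0 = 4 <= 12
  3*4 + 3*0 = 12 <= 12 (active)
  1*4 + 2*0 = 4 <= 8
  x = 4 >= 0, y = 0 >= 0. All constraints satisfied.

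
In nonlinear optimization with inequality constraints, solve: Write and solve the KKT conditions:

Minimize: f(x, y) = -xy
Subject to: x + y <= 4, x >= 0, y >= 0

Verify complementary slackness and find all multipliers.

Problem: min -xy s.t. x + y <= 4 (multiplier lambda), x >= 0 (mu_x), y >= 0 (mu_y)
KKT stationarity: -y + lambda - mu_x = 0, -x + lambda - mu_y = 0, with lambda, mu_x, mu_y >= 0
Complementary slackness: lambda*(x + y - 4) = 0, mu_x*x = 0, mu_y*y = 0
If lambda = 0: y = -mu_x <= 0 and x = -mu_y <= 0 force x = y = 0 with f = 0; but x = y = 2 is feasible with f = -4 < 0, so this is not the minimum. Hence lambda > 0 and x + y = 4.
Try x > 0, y > 0 (so mu_x = mu_y = 0): y = lambda, x = lambda => x = y = lambda
x + y = 4 => 2*lambda = 4 => lambda = 2
x* = y* = 2 > 0, consistent with mu_x = mu_y = 0.
(Any feasible point with x = 0 or y = 0 has f = 0 > -4, so the minimum is not on those boundaries.)
min(-xy) = -4 (i.e. max xy = 4)
Multipliers: lambda = 2, mu_x = 0, mu_y = 0
Complementary slackness: lambda*(x + y - 4) = 2*(2 + 2 - 4) = 0, mu_x*x = 0*2 = 0, mu_y*y = 0*2 = 0. Satisfied.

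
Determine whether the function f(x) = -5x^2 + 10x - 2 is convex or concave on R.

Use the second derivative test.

f(x) = -5x^2 + 10x - 2
f'(x) = -10x + 10
f''(x) = -10
Since f''(x) = -10 < 0 for all x, f is concave on R.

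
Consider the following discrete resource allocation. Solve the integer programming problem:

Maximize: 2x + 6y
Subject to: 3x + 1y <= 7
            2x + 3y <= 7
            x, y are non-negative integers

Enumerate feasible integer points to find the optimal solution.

Constraint 1: 3x + 1y <= 7
Constraint 2: 2x + 3y <= 7
Feasible x range (need y >= 0): 0 <= x <= min(7/3, 7/2) => x in {0, ..., 2}.
Enumerate feasible integer points row by row (the coefficient of y is 6 > 0, so for each x the largest feasible y gives the best value):
  x = 0: y <= min((7 - 3*0)/1, (7 - 2*0)/3) => y in {0, ..., 2}; best 2*0 + 6*2 = 12
  x = 1: y <= min((7 - 3*1)/1, (7 - 2*1)/3) => y in {0, ..., 1}; best 2*1 + 6*1 = 8
  x = 2: y <= min((7 - 3*2)/1, (7 - 2*2)/3) => y in {0, ..., 1}; best 2*2 + 6*1 = 10
The maximum 2x + 6y = 12 is achieved at x = 0, y = 2.
Check: 3*0 + 1*2 = 2 <= 7 and 2*0 + 3*2 = 6 <= 7.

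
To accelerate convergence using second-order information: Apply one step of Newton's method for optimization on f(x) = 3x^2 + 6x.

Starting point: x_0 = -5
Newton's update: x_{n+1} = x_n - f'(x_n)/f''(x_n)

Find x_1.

f(x) = 3x^2 + 6x
f'(x) = 6x + (6), f''(x) = 6
Newton step: x_1 = x_0 - f'(x_0)/f''(x_0)
f'(-5) = -24
x_1 = -5 - -24/6 = -1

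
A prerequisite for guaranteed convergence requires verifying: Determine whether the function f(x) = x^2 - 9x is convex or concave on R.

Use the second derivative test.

f(x) = x^2 - 9x
f'(x) = 2x - 9
f''(x) = 2
Since f''(x) = 2 > 0 for all x, f is convex on R.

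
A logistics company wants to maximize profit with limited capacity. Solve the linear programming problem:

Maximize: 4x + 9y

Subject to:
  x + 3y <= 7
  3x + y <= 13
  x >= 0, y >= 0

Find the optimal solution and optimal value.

Feasible vertices: (0, 0), (0, 7/3), (4, 1), (13/3, 0)
Objective 4x + 9y at each:
  (0, 0): 0
  (0, 7/3): 21
  (4, 1): 25
  (13/3, 0): 52/3
Maximum is 25 at (4, 1).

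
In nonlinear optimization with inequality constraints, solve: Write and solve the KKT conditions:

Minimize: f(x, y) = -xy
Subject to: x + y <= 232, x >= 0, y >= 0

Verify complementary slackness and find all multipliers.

Problem: min -xy s.t. x + y <= 232 (multiplier lambda), x >= 0 (mu_x), y >= 0 (mu_y)
KKT stationarity: -y + lambda - mu_x = 0, -x + lambda - mu_y = 0, with lambda, mu_x, mu_y >= 0
Complementary slackness: lambda*(x + y - 232) = 0, mu_x*x = 0, mu_y*y = 0
If lambda = 0: y = -mu_x <= 0 and x = -mu_y <= 0 force x = y = 0 with f = 0; but x = y = 116 is feasible with f = -13456 < 0, so this is not the minimum. Hence lambda > 0 and x + y = 232.
Try x > 0, y > 0 (so mu_x = mu_y = 0): y = lambda, x = lambda => x = y = lambda
x + y = 232 => 2*lambda = 232 => lambda = 116
x* = y* = 116 > 0, consistent with mu_x = mu_y = 0.
(Any feasible point with x = 0 or y = 0 has f = 0 > -13456, so the minimum is not on those boundaries.)
min(-xy) = -13456 (i.e. max xy = 13456)
Multipliers: lambda = 116, mu_x = 0, mu_y = 0
Complementary slackness: lambda*(x + y - 232) = 116*(116 + 116 - 232) = 0, mu_x*x = 0*116 = 0, mu_y*y = 0*116 = 0. Satisfied.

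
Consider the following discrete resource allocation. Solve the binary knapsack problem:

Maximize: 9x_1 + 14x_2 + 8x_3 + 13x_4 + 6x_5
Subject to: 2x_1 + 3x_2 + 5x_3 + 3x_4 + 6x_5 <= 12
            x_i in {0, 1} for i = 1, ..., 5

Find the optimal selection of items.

Items: item 1 (v=9, w=2), item 2 (v=14, w=3), item 3 (v=8, w=5), item 4 (v=13, w=3), item 5 (v=6, w=6)
Capacity: 12
Checking all 32 subsets (w = total weight, v = total value):
  {}: w = 0, v = 0
  {1}: w = 2, v = 9
  {2}: w = 3, v = 14
  {3}: w = 5, v = 8
  {4}: w = 3, v = 13
  {5}: w = 6, v = 6
  {1, 2}: w = 5, v = 23
  {1, 3}: w = 7, v = 17
  {1, 4}: w = 5, v = 22
  {1, 5}: w = 8, v = 15
  {2, 3}: w = 8, v = 22
  {2, 4}: w = 6, v = 27
  {2, 5}: w = 9, v = 20
  {3, 4}: w = 8, v = 21
  {3, 5}: w = 11, v = 14
  {4, 5}: w = 9, v = 19
  {1, 2, 3}: w = 10, v = 31
  {1, 2, 4}: w = 8, v = 36
  {1, 2, 5}: w = 11, v = 29
  {1, 3, 4}: w = 10, v = 30
  {1, 3, 5}: w = 13 > 12, infeasible
  {1, 4, 5}: w = 11, v = 28
  {2, 3, 4}: w = 11, v = 35
  {2, 3, 5}: w = 14 > 12, infeasible
  {2, 4, 5}: w = 12, v = 33
  {3, 4, 5}: w = 14 > 12, infeasible
  {1, 2, 3, 4}: w = 13 > 12, infeasible
  {1, 2, 3, 5}: w = 16 > 12, infeasible
  {1, 2, 4, 5}: w = 14 > 12, infeasible
  {1, 3, 4, 5}: w = 16 > 12, infeasible
  {2, 3, 4, 5}: w = 17 > 12, infeasible
  {1, 2, 3, 4, 5}: w = 19 > 12, infeasible
Best feasible subset: items [1, 2, 4]
Total weight: 8 <= 12, total value: 36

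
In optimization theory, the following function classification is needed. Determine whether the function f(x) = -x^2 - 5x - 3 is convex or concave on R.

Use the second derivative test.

f(x) = -x^2 - 5x - 3
f'(x) = -2x - 5
f''(x) = -2
Since f''(x) = -2 < 0 for all x, f is concave on R.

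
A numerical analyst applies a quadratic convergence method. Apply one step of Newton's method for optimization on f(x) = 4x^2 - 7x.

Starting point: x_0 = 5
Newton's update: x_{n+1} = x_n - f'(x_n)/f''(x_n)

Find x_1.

f(x) = 4x^2 - 7x
f'(x) = 8x + (-7), f''(x) = 8
Newton step: x_1 = x_0 - f'(x_0)/f''(x_0)
f'(5) = 33
x_1 = 5 - 33/8 = 7/8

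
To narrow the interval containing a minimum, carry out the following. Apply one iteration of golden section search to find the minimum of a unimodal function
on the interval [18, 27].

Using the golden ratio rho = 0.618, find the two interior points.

Golden section search on [18, 27].
Golden ratio rho = 0.618 (approx).
Interior points:
  x_1 = 18 + (1-0.618)*9 = 21.4380
  x_2 = 18 + 0.618*9 = 23.5620
Compare f(x_1) and f(x_2) to determine which subinterval to keep.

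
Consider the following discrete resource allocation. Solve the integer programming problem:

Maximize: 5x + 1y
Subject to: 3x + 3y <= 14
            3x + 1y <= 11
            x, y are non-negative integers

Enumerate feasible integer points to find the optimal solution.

Constraint 1: 3x + 3y <= 14
Constraint 2: 3x + 1y <= 11
Feasible x range (need y >= 0): 0 <= x <= min(14/3, 11/3) => x in {0, ..., 3}.
Enumerate feasible integer points row by row (the coefficient of y is 1 > 0, so for each x the largest feasible y gives the best value):
  x = 0: y <= min((14 - 3*0)/3, (11 - 3*0)/1) => y in {0, ..., 4}; best 5*0 + 1*4 = 4
  x = 1: y <= min((14 - 3*1)/3, (11 - 3*1)/1) => y in {0, ..., 3}; best 5*1 + 1*3 = 8
  x = 2: y <= min((14 - 3*2)/3, (11 - 3*2)/1) => y in {0, ..., 2}; best 5*2 + 1*2 = 12
  x = 3: y <= min((14 - 3*3)/3, (11 - 3*3)/1) => y in {0, ..., 1}; best 5*3 + 1*1 = 16
The maximum 5x + 1y = 16 is achieved at x = 3, y = 1.
Check: 3*3 + 3*1 = 12 <= 14 and 3*3 + 1*1 = 10 <= 11.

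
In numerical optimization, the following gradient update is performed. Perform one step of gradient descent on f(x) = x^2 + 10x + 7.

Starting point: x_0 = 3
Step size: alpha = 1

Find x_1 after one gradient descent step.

f(x) = x^2 + 10x + 7
f'(x) = 2x + 10
f'(3) = 2*3 + (10) = 16
x_1 = x_0 - alpha * f'(x_0) = 3 - 1 * 16 = -13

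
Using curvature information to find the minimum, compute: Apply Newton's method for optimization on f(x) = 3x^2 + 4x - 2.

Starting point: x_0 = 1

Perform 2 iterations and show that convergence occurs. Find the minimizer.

f(x) = 3x^2 + 4x - 2, f'(x) = 6x + (4), f''(x) = 6
Step 1: f'(1) = 10, x_1 = 1 - 10/6 = -2/3
Step 2: f'(-2/3) = 0, x_2 = -2/3 (converged)
Newton's method converges in 1 step for quadratics.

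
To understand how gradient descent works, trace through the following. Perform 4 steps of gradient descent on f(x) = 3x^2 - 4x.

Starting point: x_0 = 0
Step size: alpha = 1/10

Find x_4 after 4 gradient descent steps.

f(x) = 3x^2 - 4x, f'(x) = 6x + (-4)
Step 1: f'(0) = -4, x_1 = 0 - 1/10 * -4 = 2/5
Step 2: f'(2/5) = -8/5, x_2 = 2/5 - 1/10 * -8/5 = 14/25
Step 3: f'(14/25) = -16/25, x_3 = 14/25 - 1/10 * -16/25 = 78/125
Step 4: f'(78/125) = -32/125, x_4 = 78/125 - 1/10 * -32/125 = 406/625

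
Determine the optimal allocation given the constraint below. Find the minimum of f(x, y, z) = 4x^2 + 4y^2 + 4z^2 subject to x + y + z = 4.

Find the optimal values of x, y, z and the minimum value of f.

Using Lagrange multipliers on f = 4x^2 + 4y^2 + 4z^2 with constraint x + y + z = 4:
Conditions: 2*4*x = lambda, 2*4*y = lambda, 2*4*z = lambda
So x = lambda/8, y = lambda/8, z = lambda/8
Substituting into constraint: lambda * (3/8) = 4
lambda = 32/3
x = 4/3, y = 4/3, z = 4/3
Minimum value = 64/3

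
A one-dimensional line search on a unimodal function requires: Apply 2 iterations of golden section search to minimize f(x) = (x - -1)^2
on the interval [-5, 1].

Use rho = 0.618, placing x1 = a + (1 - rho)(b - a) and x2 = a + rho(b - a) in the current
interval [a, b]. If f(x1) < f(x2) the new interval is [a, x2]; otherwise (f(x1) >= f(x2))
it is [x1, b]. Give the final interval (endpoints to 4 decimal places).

Golden section search for min of f(x) = (x - -1)^2 on [-5, 1].
Each step: x1 = a + (1 - rho)(b - a), x2 = a + rho(b - a); if f(x1) < f(x2) keep [a, x2], otherwise keep [x1, b].
Step 1: [-5.0000, 1.0000], x1=-2.7080 (f=2.9173), x2=-1.2920 (f=0.0853); f(x1) > f(x2) => keep [-2.7080, 1.0000]
Step 2: [-2.7080, 1.0000], x1=-1.2915 (f=0.0850), x2=-0.4165 (f=0.3405); f(x1) < f(x2) => keep [-2.7080, -0.4165]
Final interval: [-2.7080, -0.4165]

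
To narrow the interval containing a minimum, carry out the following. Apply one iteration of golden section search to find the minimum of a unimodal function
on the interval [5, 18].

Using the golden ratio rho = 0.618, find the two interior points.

Golden section search on [5, 18].
Golden ratio rho = 0.618 (approx).
Interior points:
  x_1 = 5 + (1-0.618)*13 = 9.9660
  x_2 = 5 + 0.618*13 = 13.0340
Compare f(x_1) and f(x_2) to determine which subinterval to keep.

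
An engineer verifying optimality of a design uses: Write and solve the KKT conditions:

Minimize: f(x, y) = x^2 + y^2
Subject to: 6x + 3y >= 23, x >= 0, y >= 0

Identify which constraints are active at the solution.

KKT conditions for min x^2 + y^2 s.t. 6x + 3y >= 23, x >= 0, y >= 0:
Stationarity: 2x = mu*6 + mu_x, 2y = mu*3 + mu_y, with mu, mu_x, mu_y >= 0
Complementary slackness: mu*(6x + 3y - 23) = 0, mu_x*x = 0, mu_y*y = 0
(0, 0) is infeasible (6*0 + 3*0 < 23), so if mu = 0 stationarity would force x = mu_x/2 >= 0, y = mu_y/2 >= 0 with mu_x*x = mu_y*y = 0, i.e. x = y = 0: contradiction. Hence mu > 0 and 6x + 3y = 23 is active.
Try x > 0, y > 0 (so mu_x = mu_y = 0): x = 6*mu/2, y = 3*mu/2
Substitute: 6*(6*mu/2) + 3*(3*mu/2) = 23
  mu*45/2 = 23 => mu = 46/45
x* = 46/15 > 0, y* = 23/15 > 0, consistent with mu_x = mu_y = 0.
f is convex and the constraints are linear, so this KKT point is the global minimum.
f* = 529/45
Active constraints: 6x + 3y >= 23 (holds with equality, mu = 46/45 > 0); x >= 0 and y >= 0 are inactive (mu_x = mu_y = 0).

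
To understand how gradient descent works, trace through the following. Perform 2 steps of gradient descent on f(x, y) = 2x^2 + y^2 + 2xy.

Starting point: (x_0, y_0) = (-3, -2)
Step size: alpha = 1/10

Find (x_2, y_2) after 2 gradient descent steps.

f(x,y) = 2x^2 + y^2 + 2xy
grad_x = 4x + 2y, grad_y = 2y + 2x
Step 1: grad = (-16, -10), (-7/5, -1)
Step 2: grad = (-38/5, -24/5), (-16/25, -13/25)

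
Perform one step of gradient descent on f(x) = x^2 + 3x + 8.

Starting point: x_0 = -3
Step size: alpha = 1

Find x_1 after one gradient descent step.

f(x) = x^2 + 3x + 8
f'(x) = 2x + 3
f'(-3) = 2*-3 + (3) = -3
x_1 = x_0 - alpha * f'(x_0) = -3 - 1 * -3 = 0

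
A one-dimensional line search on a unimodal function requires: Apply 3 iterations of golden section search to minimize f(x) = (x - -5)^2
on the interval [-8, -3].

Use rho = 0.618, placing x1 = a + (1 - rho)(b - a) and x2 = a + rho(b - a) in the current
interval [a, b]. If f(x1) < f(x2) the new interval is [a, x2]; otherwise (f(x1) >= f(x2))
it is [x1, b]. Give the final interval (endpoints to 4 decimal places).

Golden section search for min of f(x) = (x - -5)^2 on [-8, -3].
Each step: x1 = a + (1 - rho)(b - a), x2 = a + rho(b - a); if f(x1) < f(x2) keep [a, x2], otherwise keep [x1, b].
Step 1: [-8.0000, -3.0000], x1=-6.0900 (f=1.1881), x2=-4.9100 (f=0.0081); f(x1) > f(x2) => keep [-6.0900, -3.0000]
Step 2: [-6.0900, -3.0000], x1=-4.9096 (f=0.0082), x2=-4.1804 (f=0.6718); f(x1) < f(x2) => keep [-6.0900, -4.1804]
Step 3: [-6.0900, -4.1804], x1=-5.3605 (f=0.1300), x2=-4.9099 (f=0.0081); f(x1) > f(x2) => keep [-5.3605, -4.1804]
Final interval: [-5.3605, -4.1804]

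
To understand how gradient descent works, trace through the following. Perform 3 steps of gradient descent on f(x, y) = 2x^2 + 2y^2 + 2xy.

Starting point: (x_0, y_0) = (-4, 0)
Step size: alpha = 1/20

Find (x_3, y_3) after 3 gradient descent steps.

f(x,y) = 2x^2 + 2y^2 + 2xy
grad_x = 4x + 2y, grad_y = 4y + 2x
Step 1: grad = (-16, -8), (-16/5, 2/5)
Step 2: grad = (-12, -24/5), (-13/5, 16/25)
Step 3: grad = (-228/25, -66/25), (-268/125, 193/250)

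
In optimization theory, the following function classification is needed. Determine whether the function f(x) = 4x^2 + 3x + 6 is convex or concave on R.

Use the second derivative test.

f(x) = 4x^2 + 3x + 6
f'(x) = 8x + 3
f''(x) = 8
Since f''(x) = 8 > 0 for all x, f is convex on R.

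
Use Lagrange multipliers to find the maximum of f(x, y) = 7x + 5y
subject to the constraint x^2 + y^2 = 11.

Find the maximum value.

Set up Lagrange conditions: grad f = lambda * grad g
  7 = 2*lambda*x
  5 = 2*lambda*y
From these: x/y = 7/5, so x = 7t, y = 5t for some t.
Substitute into constraint: (7t)^2 + (5t)^2 = 11
  t^2 * 74 = 11
  t = sqrt(11/74)
Maximum = 7*x + 5*y = (7^2 + 5^2)*t = 74 * sqrt(11/74) = sqrt(814)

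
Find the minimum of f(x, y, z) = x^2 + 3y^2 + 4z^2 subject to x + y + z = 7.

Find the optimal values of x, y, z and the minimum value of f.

Using Lagrange multipliers on f = x^2 + 3y^2 + 4z^2 with constraint x + y + z = 7:
Conditions: 2*1*x = lambda, 2*3*y = lambda, 2*4*z = lambda
So x = lambda/2, y = lambda/6, z = lambda/8
Substituting into constraint: lambda * (19/24) = 7
lambda = 168/19
x = 84/19, y = 28/19, z = 21/19
Minimum value = 588/19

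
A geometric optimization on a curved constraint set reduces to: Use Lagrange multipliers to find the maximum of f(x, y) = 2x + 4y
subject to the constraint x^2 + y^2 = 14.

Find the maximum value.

Set up Lagrange conditions: grad f = lambda * grad g
  2 = 2*lambda*x
  4 = 2*lambda*y
From these: x/y = 2/4, so x = 2t, y = 4t for some t.
Substitute into constraint: (2t)^2 + (4t)^2 = 14
  t^2 * 20 = 14
  t = sqrt(14/20)
Maximum = 2*x + 4*y = (2^2 + 4^2)*t = 20 * sqrt(14/20) = sqrt(280)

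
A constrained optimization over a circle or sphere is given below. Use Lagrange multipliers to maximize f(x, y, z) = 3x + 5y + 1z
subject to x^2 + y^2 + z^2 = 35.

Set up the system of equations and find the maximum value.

Lagrange conditions: 3 = 2*lambda*x, 5 = 2*lambda*y, 1 = 2*lambda*z
So x:3 = y:5 = z:1, i.e. x = 3t, y = 5t, z = 1t
Constraint: t^2*(3^2 + 5^2 + 1^2) = 35
  t^2 * 35 = 35  =>  t = sqrt(1)
Maximum = 3*3t + 5*5t + 1*1t = 35*sqrt(1) = 35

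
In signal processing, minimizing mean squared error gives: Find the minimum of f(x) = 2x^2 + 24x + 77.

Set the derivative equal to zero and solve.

f(x) = 2x^2 + 24x + 77
f'(x) = 4x + (24) = 0
x = -24/4 = -6
f(-6) = 5
Since f''(x) = 4 > 0, this is a minimum.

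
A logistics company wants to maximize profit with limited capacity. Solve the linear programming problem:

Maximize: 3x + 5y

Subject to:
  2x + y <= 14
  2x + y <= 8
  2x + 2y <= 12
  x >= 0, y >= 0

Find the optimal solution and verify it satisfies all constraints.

Feasible vertices: (0, 0), (0, 6), (2, 4), (4, 0)
Objective 3x + 5y at each vertex:
  (0, 0): 0
  (0, 6): 30
  (2, 4): 26
  (4, 0): 12
Maximum is 30 at (0, 6).
Verify constraints at (x, y) = (0, 6):
  2*0 + 1*6 = 6 <= 14
  2*0 + 1*6 = 6 <= 8
  2*0 + 2*6 = 12 <= 12 (active)
  x = 0 >= 0, y = 6 >= 0. All constraints satisfied.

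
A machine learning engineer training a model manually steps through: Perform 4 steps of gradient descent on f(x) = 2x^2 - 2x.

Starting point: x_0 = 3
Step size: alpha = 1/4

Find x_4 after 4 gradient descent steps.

f(x) = 2x^2 - 2x, f'(x) = 4x + (-2)
Step 1: f'(3) = 10, x_1 = 3 - 1/4 * 10 = 1/2
Step 2: f'(1/2) = 0, x_2 = 1/2 - 1/4 * 0 = 1/2
Step 3: f'(1/2) = 0, x_3 = 1/2 - 1/4 * 0 = 1/2
Step 4: f'(1/2) = 0, x_4 = 1/2 - 1/4 * 0 = 1/2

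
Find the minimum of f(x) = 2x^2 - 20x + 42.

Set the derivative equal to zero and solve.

f(x) = 2x^2 - 20x + 42
f'(x) = 4x + (-20) = 0
x = 20/4 = 5
f(5) = -8
Since f''(x) = 4 > 0, this is a minimum.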